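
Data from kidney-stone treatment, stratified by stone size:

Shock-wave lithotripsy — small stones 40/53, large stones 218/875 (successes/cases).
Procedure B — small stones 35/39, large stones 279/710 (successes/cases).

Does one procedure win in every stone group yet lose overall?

Small stones: shock-wave lithotripsy 40/53 = 75.5%, Procedure B 35/39 = 89.7% → Procedure B
Large stones: shock-wave lithotripsy 218/875 = 24.9%, Procedure B 279/710 = 39.3% → Procedure B
Overall: shock-wave lithotripsy 258/928 = 27.8%, Procedure B 314/749 = 41.9% → Procedure B
Procedure B wins overall and in every stone group — no reversal.

No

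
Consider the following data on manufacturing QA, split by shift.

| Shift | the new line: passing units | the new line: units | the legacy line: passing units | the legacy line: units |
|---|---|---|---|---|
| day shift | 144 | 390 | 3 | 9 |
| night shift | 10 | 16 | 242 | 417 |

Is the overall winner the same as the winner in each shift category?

No

Day shift: the new line 144/390 = 36.9%, the legacy line 3/9 = 33.3% → the new line
Night shift: the new line 10/16 = 62.5%, the legacy line 242/417 = 58.0% → the new line
Overall: the new line 154/406 = 37.9%, the legacy line 245/426 = 57.5% → the legacy line
The new line wins each shift group but the legacy line wins overall — the comparison reverses. The new line's units skew toward day shift, which has a lower base rate.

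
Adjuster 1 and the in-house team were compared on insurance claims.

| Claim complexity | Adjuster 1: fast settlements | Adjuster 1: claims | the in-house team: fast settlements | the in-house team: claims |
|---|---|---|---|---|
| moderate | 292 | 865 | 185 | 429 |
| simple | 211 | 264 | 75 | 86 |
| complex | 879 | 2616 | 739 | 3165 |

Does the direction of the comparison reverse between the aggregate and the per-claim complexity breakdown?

No

Moderate: Adjuster 1 292/865 = 33.8%, the in-house team 185/429 = 43.1% → the in-house team
Simple: Adjuster 1 211/264 = 79.9%, the in-house team 75/86 = 87.2% → the in-house team
Complex: Adjuster 1 879/2616 = 33.6%, the in-house team 739/3165 = 23.3% → Adjuster 1
Overall: Adjuster 1 1382/3745 = 36.9%, the in-house team 999/3680 = 27.1% → Adjuster 1
Neither sweeps: Adjuster 1 wins 1 of 3 groups, the in-house team wins 2. Adjuster 1 wins overall but not every group — no Simpson reversal.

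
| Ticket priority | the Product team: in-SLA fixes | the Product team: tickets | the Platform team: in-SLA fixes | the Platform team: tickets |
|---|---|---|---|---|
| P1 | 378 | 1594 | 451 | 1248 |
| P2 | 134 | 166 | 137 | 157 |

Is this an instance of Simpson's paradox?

No

P1: the Product team 378/1594 = 23.7%, the Platform team 451/1248 = 36.1% → the Platform team
P2: the Product team 134/166 = 80.7%, the Platform team 137/157 = 87.3% → the Platform team
Overall: the Product team 512/1760 = 29.1%, the Platform team 588/1405 = 41.9% → the Platform team
The Platform team wins overall and in every ticket group — no reversal.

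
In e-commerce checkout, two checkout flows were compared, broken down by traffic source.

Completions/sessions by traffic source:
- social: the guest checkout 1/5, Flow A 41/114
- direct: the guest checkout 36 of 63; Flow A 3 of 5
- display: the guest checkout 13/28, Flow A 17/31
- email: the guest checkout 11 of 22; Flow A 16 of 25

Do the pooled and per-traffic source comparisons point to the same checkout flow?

Social: the guest checkout 1/5 = 20.0%, Flow A 41/114 = 36.0% → Flow A
Direct: the guest checkout 36/63 = 57.1%, Flow A 3/5 = 60.0% → Flow A
Display: the guest checkout 13/28 = 46.4%, Flow A 17/31 = 54.8% → Flow A
Email: the guest checkout 11/22 = 50.0%, Flow A 16/25 = 64.0% → Flow A
Overall: the guest checkout 61/118 = 51.7%, Flow A 77/175 = 44.0% → the guest checkout
Flow A wins each traffic group but the guest checkout wins overall — the comparison reverses. Flow A's sessions skew toward social, which has a lower base rate.

No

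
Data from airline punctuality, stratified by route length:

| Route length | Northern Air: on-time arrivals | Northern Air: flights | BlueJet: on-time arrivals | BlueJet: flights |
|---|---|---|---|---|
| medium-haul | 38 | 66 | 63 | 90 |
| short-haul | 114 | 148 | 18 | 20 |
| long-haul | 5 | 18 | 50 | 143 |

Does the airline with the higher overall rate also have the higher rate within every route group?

Medium-haul: Northern Air 38/66 = 57.6%, BlueJet 63/90 = 70.0% → BlueJet
Short-haul: Northern Air 114/148 = 77.0%, BlueJet 18/20 = 90.0% → BlueJet
Long-haul: Northern Air 5/18 = 27.8%, BlueJet 50/143 = 35.0% → BlueJet
Overall: Northern Air 157/232 = 67.7%, BlueJet 131/253 = 51.8% → Northern Air
BlueJet wins each route group but Northern Air wins overall — the comparison reverses. BlueJet's flights skew toward long-haul, which has a lower base rate.

No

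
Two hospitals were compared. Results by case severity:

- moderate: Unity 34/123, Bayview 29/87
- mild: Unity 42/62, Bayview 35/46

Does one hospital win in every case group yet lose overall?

Moderate: Unity 34/123 = 27.6%, Bayview 29/87 = 33.3% → Bayview
Mild: Unity 42/62 = 67.7%, Bayview 35/46 = 76.1% → Bayview
Overall: Unity 76/185 = 41.1%, Bayview 64/133 = 48.1% → Bayview
Bayview wins overall and in every case group — no reversal.

No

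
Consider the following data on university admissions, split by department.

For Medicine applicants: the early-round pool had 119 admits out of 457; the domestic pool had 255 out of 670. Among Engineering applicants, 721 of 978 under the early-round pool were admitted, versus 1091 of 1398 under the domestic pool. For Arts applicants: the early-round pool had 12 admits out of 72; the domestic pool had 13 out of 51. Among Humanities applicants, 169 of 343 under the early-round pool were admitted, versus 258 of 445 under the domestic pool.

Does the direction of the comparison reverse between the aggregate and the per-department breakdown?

No

Medicine: the early-round pool 119/457 = 26.0%, the domestic pool 255/670 = 38.1% → the domestic pool
Engineering: the early-round pool 721/978 = 73.7%, the domestic pool 1091/1398 = 78.0% → the domestic pool
Arts: the early-round pool 12/72 = 16.7%, the domestic pool 13/51 = 25.5% → the domestic pool
Humanities: the early-round pool 169/343 = 49.3%, the domestic pool 258/445 = 58.0% → the domestic pool
Overall: the early-round pool 1021/1850 = 55.2%, the domestic pool 1617/2564 = 63.1% → the domestic pool
The domestic pool wins overall and in every department group — no reversal.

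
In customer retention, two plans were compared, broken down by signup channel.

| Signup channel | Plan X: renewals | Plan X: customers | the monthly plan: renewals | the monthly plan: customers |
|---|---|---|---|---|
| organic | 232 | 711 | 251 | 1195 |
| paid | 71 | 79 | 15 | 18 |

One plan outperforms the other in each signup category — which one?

Organic: Plan X 232/711 = 32.6%, the monthly plan 251/1195 = 21.0% → Plan X
Paid: Plan X 71/79 = 89.9%, the monthly plan 15/18 = 83.3% → Plan X
Plan X has the higher rate in both groups.

Plan X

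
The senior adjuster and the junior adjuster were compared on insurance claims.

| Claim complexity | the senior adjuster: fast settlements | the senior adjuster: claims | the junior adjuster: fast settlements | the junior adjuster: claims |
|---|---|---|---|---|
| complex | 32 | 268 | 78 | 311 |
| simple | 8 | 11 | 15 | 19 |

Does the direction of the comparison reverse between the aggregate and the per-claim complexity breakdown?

No

Complex: the senior adjuster 32/268 = 11.9%, the junior adjuster 78/311 = 25.1% → the junior adjuster
Simple: the senior adjuster 8/11 = 72.7%, the junior adjuster 15/19 = 78.9% → the junior adjuster
Overall: the senior adjuster 40/279 = 14.3%, the junior adjuster 93/330 = 28.2% → the junior adjuster
The junior adjuster wins overall and in every claim group — no reversal.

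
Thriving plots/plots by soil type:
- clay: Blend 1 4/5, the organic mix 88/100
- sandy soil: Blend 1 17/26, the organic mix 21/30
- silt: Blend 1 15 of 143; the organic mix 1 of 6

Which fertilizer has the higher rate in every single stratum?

the organic mix

Clay: Blend 1 4/5 = 80.0%, the organic mix 88/100 = 88.0% → the organic mix
Sandy soil: Blend 1 17/26 = 65.4%, the organic mix 21/30 = 70.0% → the organic mix
Silt: Blend 1 15/143 = 10.5%, the organic mix 1/6 = 16.7% → the organic mix
The organic mix has the higher rate in all 3 groups.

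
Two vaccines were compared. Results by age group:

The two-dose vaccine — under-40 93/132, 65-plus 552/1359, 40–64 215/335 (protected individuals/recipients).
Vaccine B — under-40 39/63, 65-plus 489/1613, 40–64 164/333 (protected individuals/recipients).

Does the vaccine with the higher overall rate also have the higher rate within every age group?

Under-40: the two-dose vaccine 93/132 = 70.5%, Vaccine B 39/63 = 61.9% → the two-dose vaccine
65-plus: the two-dose vaccine 552/1359 = 40.6%, Vaccine B 489/1613 = 30.3% → the two-dose vaccine
40–64: the two-dose vaccine 215/335 = 64.2%, Vaccine B 164/333 = 49.2% → the two-dose vaccine
Overall: the two-dose vaccine 860/1826 = 47.1%, Vaccine B 692/2009 = 34.4% → the two-dose vaccine
The two-dose vaccine wins overall and in every age group — no reversal.

Yes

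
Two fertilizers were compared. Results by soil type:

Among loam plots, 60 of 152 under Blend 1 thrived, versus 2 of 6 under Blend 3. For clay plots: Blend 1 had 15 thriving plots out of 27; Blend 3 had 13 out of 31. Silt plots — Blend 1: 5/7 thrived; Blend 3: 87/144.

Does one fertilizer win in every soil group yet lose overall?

Yes

Loam: Blend 1 60/152 = 39.5%, Blend 3 2/6 = 33.3% → Blend 1
Clay: Blend 1 15/27 = 55.6%, Blend 3 13/31 = 41.9% → Blend 1
Silt: Blend 1 5/7 = 71.4%, Blend 3 87/144 = 60.4% → Blend 1
Overall: Blend 1 80/186 = 43.0%, Blend 3 102/181 = 56.4% → Blend 3
Blend 1 wins each soil group but Blend 3 wins overall — the comparison reverses. Blend 1's plots skew toward loam, which has a lower base rate.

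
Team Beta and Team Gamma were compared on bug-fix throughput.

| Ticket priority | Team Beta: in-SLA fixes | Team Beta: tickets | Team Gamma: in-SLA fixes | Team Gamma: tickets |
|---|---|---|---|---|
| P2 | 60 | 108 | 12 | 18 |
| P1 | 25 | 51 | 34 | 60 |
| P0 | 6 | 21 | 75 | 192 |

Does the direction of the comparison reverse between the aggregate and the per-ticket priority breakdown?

Yes

P2: Team Beta 60/108 = 55.6%, Team Gamma 12/18 = 66.7% → Team Gamma
P1: Team Beta 25/51 = 49.0%, Team Gamma 34/60 = 56.7% → Team Gamma
P0: Team Beta 6/21 = 28.6%, Team Gamma 75/192 = 39.1% → Team Gamma
Overall: Team Beta 91/180 = 50.6%, Team Gamma 121/270 = 44.8% → Team Beta
Team Gamma wins each ticket group but Team Beta wins overall — the comparison reverses. Team Gamma's tickets skew toward P0, which has a lower base rate.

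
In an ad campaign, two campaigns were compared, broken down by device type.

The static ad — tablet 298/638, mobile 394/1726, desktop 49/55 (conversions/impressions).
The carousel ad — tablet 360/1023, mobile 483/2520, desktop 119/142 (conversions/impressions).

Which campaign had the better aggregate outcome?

the static ad

Tablet: the static ad 298/638 = 46.7%, the carousel ad 360/1023 = 35.2% → the static ad
Mobile: the static ad 394/1726 = 22.8%, the carousel ad 483/2520 = 19.2% → the static ad
Desktop: the static ad 49/55 = 89.1%, the carousel ad 119/142 = 83.8% → the static ad
Overall: the static ad 741/2419 = 30.6%, the carousel ad 962/3685 = 26.1% → the static ad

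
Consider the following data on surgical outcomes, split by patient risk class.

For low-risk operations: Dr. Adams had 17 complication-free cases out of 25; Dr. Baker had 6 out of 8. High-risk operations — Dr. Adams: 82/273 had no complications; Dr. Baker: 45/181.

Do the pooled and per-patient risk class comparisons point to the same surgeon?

Low-risk: Dr. Adams 17/25 = 68.0%, Dr. Baker 6/8 = 75.0% → Dr. Baker
High-risk: Dr. Adams 82/273 = 30.0%, Dr. Baker 45/181 = 24.9% → Dr. Adams
Overall: Dr. Adams 99/298 = 33.2%, Dr. Baker 51/189 = 27.0% → Dr. Adams
Neither sweeps: Dr. Adams wins 1 of 2 groups, Dr. Baker wins 1. Dr. Adams wins overall but not every group — no Simpson reversal.

No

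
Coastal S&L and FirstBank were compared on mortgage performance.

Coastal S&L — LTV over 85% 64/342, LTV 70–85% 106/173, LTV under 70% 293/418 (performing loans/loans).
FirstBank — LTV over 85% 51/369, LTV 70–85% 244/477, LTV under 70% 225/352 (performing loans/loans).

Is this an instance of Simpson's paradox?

LTV over 85%: Coastal S&L 64/342 = 18.7%, FirstBank 51/369 = 13.8% → Coastal S&L
LTV 70–85%: Coastal S&L 106/173 = 61.3%, FirstBank 244/477 = 51.2% → Coastal S&L
LTV under 70%: Coastal S&L 293/418 = 70.1%, FirstBank 225/352 = 63.9% → Coastal S&L
Overall: Coastal S&L 463/933 = 49.6%, FirstBank 520/1198 = 43.4% → Coastal S&L
Coastal S&L wins overall and in every loan-to-value group — no reversal.

No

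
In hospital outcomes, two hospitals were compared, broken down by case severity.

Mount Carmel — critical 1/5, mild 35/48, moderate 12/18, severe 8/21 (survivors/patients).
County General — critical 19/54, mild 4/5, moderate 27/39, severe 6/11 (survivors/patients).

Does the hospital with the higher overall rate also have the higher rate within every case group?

Critical: Mount Carmel 1/5 = 20.0%, County General 19/54 = 35.2% → County General
Mild: Mount Carmel 35/48 = 72.9%, County General 4/5 = 80.0% → County General
Moderate: Mount Carmel 12/18 = 66.7%, County General 27/39 = 69.2% → County General
Severe: Mount Carmel 8/21 = 38.1%, County General 6/11 = 54.5% → County General
Overall: Mount Carmel 56/92 = 60.9%, County General 56/109 = 51.4% → Mount Carmel
County General wins each case group but Mount Carmel wins overall — the comparison reverses. County General's patients skew toward critical, which has a lower base rate.

No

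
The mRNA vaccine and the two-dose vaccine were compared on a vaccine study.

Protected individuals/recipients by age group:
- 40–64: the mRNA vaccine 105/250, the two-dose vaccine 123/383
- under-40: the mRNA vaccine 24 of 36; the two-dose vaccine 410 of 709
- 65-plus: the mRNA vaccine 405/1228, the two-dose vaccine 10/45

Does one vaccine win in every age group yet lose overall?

40–64: the mRNA vaccine 105/250 = 42.0%, the two-dose vaccine 123/383 = 32.1% → the mRNA vaccine
Under-40: the mRNA vaccine 24/36 = 66.7%, the two-dose vaccine 410/709 = 57.8% → the mRNA vaccine
65-plus: the mRNA vaccine 405/1228 = 33.0%, the two-dose vaccine 10/45 = 22.2% → the mRNA vaccine
Overall: the mRNA vaccine 534/1514 = 35.3%, the two-dose vaccine 543/1137 = 47.8% → the two-dose vaccine
The mRNA vaccine wins each age group but the two-dose vaccine wins overall — the comparison reverses. The mRNA vaccine's recipients skew toward 65-plus, which has a lower base rate.

Yes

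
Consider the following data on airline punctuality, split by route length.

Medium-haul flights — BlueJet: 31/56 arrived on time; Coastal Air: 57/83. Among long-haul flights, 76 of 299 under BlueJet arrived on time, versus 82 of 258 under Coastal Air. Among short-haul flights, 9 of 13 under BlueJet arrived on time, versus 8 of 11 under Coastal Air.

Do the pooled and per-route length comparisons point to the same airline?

Yes

Medium-haul: BlueJet 31/56 = 55.4%, Coastal Air 57/83 = 68.7% → Coastal Air
Long-haul: BlueJet 76/299 = 25.4%, Coastal Air 82/258 = 31.8% → Coastal Air
Short-haul: BlueJet 9/13 = 69.2%, Coastal Air 8/11 = 72.7% → Coastal Air
Overall: BlueJet 116/368 = 31.5%, Coastal Air 147/352 = 41.8% → Coastal Air
Coastal Air wins overall and in every route group — no reversal.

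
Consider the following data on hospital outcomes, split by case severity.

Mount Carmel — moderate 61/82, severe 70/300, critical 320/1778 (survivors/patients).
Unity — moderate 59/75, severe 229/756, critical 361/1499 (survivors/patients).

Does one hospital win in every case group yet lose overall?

No

Moderate: Mount Carmel 61/82 = 74.4%, Unity 59/75 = 78.7% → Unity
Severe: Mount Carmel 70/300 = 23.3%, Unity 229/756 = 30.3% → Unity
Critical: Mount Carmel 320/1778 = 18.0%, Unity 361/1499 = 24.1% → Unity
Overall: Mount Carmel 451/2160 = 20.9%, Unity 649/2330 = 27.9% → Unity
Unity wins overall and in every case group — no reversal.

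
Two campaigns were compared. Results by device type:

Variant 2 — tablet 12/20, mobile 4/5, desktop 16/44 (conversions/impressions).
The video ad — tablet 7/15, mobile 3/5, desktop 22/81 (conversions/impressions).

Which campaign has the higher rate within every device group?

Tablet: Variant 2 12/20 = 60.0%, the video ad 7/15 = 46.7% → Variant 2
Mobile: Variant 2 4/5 = 80.0%, the video ad 3/5 = 60.0% → Variant 2
Desktop: Variant 2 16/44 = 36.4%, the video ad 22/81 = 27.2% → Variant 2
Variant 2 has the higher rate in all 3 groups.

Variant 2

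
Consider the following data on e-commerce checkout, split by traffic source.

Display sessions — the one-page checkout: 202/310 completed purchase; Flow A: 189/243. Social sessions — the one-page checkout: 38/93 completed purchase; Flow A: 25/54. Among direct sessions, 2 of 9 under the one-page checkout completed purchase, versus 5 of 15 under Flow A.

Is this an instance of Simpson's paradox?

No

Display: the one-page checkout 202/310 = 65.2%, Flow A 189/243 = 77.8% → Flow A
Social: the one-page checkout 38/93 = 40.9%, Flow A 25/54 = 46.3% → Flow A
Direct: the one-page checkout 2/9 = 22.2%, Flow A 5/15 = 33.3% → Flow A
Overall: the one-page checkout 242/412 = 58.7%, Flow A 219/312 = 70.2% → Flow A
Flow A wins overall and in every traffic group — no reversal.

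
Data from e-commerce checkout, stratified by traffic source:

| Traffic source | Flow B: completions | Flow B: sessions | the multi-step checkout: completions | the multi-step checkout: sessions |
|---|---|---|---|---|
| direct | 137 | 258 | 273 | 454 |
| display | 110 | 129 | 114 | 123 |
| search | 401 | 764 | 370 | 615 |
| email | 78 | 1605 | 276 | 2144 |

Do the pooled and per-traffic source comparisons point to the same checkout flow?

Yes

Direct: Flow B 137/258 = 53.1%, the multi-step checkout 273/454 = 60.1% → the multi-step checkout
Display: Flow B 110/129 = 85.3%, the multi-step checkout 114/123 = 92.7% → the multi-step checkout
Search: Flow B 401/764 = 52.5%, the multi-step checkout 370/615 = 60.2% → the multi-step checkout
Email: Flow B 78/1605 = 4.9%, the multi-step checkout 276/2144 = 12.9% → the multi-step checkout
Overall: Flow B 726/2756 = 26.3%, the multi-step checkout 1033/3336 = 31.0% → the multi-step checkout
The multi-step checkout wins overall and in every traffic group — no reversal.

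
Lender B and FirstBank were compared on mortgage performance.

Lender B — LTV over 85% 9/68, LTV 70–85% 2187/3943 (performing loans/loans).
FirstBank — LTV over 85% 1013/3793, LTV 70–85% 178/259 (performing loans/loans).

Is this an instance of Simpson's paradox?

Yes

LTV over 85%: Lender B 9/68 = 13.2%, FirstBank 1013/3793 = 26.7% → FirstBank
LTV 70–85%: Lender B 2187/3943 = 55.5%, FirstBank 178/259 = 68.7% → FirstBank
Overall: Lender B 2196/4011 = 54.7%, FirstBank 1191/4052 = 29.4% → Lender B
FirstBank wins each loan-to-value group but Lender B wins overall — the comparison reverses. FirstBank's loans skew toward LTV over 85%, which has a lower base rate.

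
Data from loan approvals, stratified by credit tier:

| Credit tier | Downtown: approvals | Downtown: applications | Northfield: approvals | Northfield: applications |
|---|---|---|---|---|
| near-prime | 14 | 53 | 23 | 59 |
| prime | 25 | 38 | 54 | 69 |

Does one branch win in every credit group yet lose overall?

No

Near-prime: Downtown 14/53 = 26.4%, Northfield 23/59 = 39.0% → Northfield
Prime: Downtown 25/38 = 65.8%, Northfield 54/69 = 78.3% → Northfield
Overall: Downtown 39/91 = 42.9%, Northfield 77/128 = 60.2% → Northfield
Northfield wins overall and in every credit group — no reversal.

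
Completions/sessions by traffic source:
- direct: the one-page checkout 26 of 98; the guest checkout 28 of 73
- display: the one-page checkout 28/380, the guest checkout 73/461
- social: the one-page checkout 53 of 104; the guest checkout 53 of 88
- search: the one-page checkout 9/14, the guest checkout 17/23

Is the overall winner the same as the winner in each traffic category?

Direct: the one-page checkout 26/98 = 26.5%, the guest checkout 28/73 = 38.4% → the guest checkout
Display: the one-page checkout 28/380 = 7.4%, the guest checkout 73/461 = 15.8% → the guest checkout
Social: the one-page checkout 53/104 = 51.0%, the guest checkout 53/88 = 60.2% → the guest checkout
Search: the one-page checkout 9/14 = 64.3%, the guest checkout 17/23 = 73.9% → the guest checkout
Overall: the one-page checkout 116/596 = 19.5%, the guest checkout 171/645 = 26.5% → the guest checkout
The guest checkout wins overall and in every traffic group — no reversal.

Yes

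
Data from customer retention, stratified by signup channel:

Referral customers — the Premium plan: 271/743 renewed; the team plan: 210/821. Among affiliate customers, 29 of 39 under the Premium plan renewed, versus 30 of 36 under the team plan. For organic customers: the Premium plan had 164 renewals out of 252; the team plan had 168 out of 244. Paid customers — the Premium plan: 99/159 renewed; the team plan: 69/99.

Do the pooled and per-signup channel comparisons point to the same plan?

No

Referral: the Premium plan 271/743 = 36.5%, the team plan 210/821 = 25.6% → the Premium plan
Affiliate: the Premium plan 29/39 = 74.4%, the team plan 30/36 = 83.3% → the team plan
Organic: the Premium plan 164/252 = 65.1%, the team plan 168/244 = 68.9% → the team plan
Paid: the Premium plan 99/159 = 62.3%, the team plan 69/99 = 69.7% → the team plan
Overall: the Premium plan 563/1193 = 47.2%, the team plan 477/1200 = 39.8% → the Premium plan
Neither sweeps: the Premium plan wins 1 of 4 groups, the team plan wins 3. The Premium plan wins overall but not every group — no Simpson reversal.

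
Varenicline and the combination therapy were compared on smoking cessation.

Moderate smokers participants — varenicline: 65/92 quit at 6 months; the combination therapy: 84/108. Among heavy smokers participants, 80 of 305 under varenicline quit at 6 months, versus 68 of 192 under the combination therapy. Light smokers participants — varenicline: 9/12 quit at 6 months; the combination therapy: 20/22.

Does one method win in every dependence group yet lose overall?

No

Moderate smokers: varenicline 65/92 = 70.7%, the combination therapy 84/108 = 77.8% → the combination therapy
Heavy smokers: varenicline 80/305 = 26.2%, the combination therapy 68/192 = 35.4% → the combination therapy
Light smokers: varenicline 9/12 = 75.0%, the combination therapy 20/22 = 90.9% → the combination therapy
Overall: varenicline 154/409 = 37.7%, the combination therapy 172/322 = 53.4% → the combination therapy
The combination therapy wins overall and in every dependence group — no reversal.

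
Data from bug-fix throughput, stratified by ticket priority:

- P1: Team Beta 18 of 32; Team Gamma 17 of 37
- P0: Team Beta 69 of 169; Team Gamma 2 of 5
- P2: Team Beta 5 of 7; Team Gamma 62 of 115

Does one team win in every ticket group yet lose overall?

P1: Team Beta 18/32 = 56.2%, Team Gamma 17/37 = 45.9% → Team Beta
P0: Team Beta 69/169 = 40.8%, Team Gamma 2/5 = 40.0% → Team Beta
P2: Team Beta 5/7 = 71.4%, Team Gamma 62/115 = 53.9% → Team Beta
Overall: Team Beta 92/208 = 44.2%, Team Gamma 81/157 = 51.6% → Team Gamma
Team Beta wins each ticket group but Team Gamma wins overall — the comparison reverses. Team Beta's tickets skew toward P0, which has a lower base rate.

Yes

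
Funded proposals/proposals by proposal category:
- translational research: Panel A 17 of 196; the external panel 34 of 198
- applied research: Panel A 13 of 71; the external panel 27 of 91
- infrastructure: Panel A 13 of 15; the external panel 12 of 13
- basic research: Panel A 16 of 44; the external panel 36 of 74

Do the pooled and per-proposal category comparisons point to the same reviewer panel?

Translational research: Panel A 17/196 = 8.7%, the external panel 34/198 = 17.2% → the external panel
Applied research: Panel A 13/71 = 18.3%, the external panel 27/91 = 29.7% → the external panel
Infrastructure: Panel A 13/15 = 86.7%, the external panel 12/13 = 92.3% → the external panel
Basic research: Panel A 16/44 = 36.4%, the external panel 36/74 = 48.6% → the external panel
Overall: Panel A 59/326 = 18.1%, the external panel 109/376 = 29.0% → the external panel
The external panel wins overall and in every proposal group — no reversal.

Yes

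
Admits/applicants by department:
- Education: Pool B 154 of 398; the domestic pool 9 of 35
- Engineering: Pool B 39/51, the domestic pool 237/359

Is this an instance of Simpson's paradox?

Education: Pool B 154/398 = 38.7%, the domestic pool 9/35 = 25.7% → Pool B
Engineering: Pool B 39/51 = 76.5%, the domestic pool 237/359 = 66.0% → Pool B
Overall: Pool B 193/449 = 43.0%, the domestic pool 246/394 = 62.4% → the domestic pool
Pool B wins each department group but the domestic pool wins overall — the comparison reverses. Pool B's applicants skew toward Education, which has a lower base rate.

Yes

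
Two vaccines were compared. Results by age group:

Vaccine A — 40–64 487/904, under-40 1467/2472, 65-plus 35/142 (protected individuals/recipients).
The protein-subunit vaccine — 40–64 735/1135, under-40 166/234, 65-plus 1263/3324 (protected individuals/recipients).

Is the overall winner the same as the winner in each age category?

No

40–64: Vaccine A 487/904 = 53.9%, the protein-subunit vaccine 735/1135 = 64.8% → the protein-subunit vaccine
Under-40: Vaccine A 1467/2472 = 59.3%, the protein-subunit vaccine 166/234 = 70.9% → the protein-subunit vaccine
65-plus: Vaccine A 35/142 = 24.6%, the protein-subunit vaccine 1263/3324 = 38.0% → the protein-subunit vaccine
Overall: Vaccine A 1989/3518 = 56.5%, the protein-subunit vaccine 2164/4693 = 46.1% → Vaccine A
The protein-subunit vaccine wins each age group but Vaccine A wins overall — the comparison reverses. The protein-subunit vaccine's recipients skew toward 65-plus, which has a lower base rate.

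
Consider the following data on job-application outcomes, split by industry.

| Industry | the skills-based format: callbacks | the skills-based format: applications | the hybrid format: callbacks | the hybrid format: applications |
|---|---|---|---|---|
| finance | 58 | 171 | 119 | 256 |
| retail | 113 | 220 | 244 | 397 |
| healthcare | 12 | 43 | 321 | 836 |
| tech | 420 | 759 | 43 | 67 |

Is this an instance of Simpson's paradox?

Finance: the skills-based format 58/171 = 33.9%, the hybrid format 119/256 = 46.5% → the hybrid format
Retail: the skills-based format 113/220 = 51.4%, the hybrid format 244/397 = 61.5% → the hybrid format
Healthcare: the skills-based format 12/43 = 27.9%, the hybrid format 321/836 = 38.4% → the hybrid format
Tech: the skills-based format 420/759 = 55.3%, the hybrid format 43/67 = 64.2% → the hybrid format
Overall: the skills-based format 603/1193 = 50.5%, the hybrid format 727/1556 = 46.7% → the skills-based format
The hybrid format wins each industry group but the skills-based format wins overall — the comparison reverses. The hybrid format's applications skew toward healthcare, which has a lower base rate.

Yes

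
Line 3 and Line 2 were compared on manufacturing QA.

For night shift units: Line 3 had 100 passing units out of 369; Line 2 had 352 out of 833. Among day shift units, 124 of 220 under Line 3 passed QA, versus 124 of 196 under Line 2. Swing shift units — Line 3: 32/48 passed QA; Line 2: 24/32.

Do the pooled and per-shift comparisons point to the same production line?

Yes

Night shift: Line 3 100/369 = 27.1%, Line 2 352/833 = 42.3% → Line 2
Day shift: Line 3 124/220 = 56.4%, Line 2 124/196 = 63.3% → Line 2
Swing shift: Line 3 32/48 = 66.7%, Line 2 24/32 = 75.0% → Line 2
Overall: Line 3 256/637 = 40.2%, Line 2 500/1061 = 47.1% → Line 2
Line 2 wins overall and in every shift group — no reversal.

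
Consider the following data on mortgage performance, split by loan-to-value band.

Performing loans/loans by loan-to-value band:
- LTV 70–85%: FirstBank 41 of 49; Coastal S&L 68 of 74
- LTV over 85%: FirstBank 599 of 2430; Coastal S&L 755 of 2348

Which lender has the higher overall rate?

LTV 70–85%: FirstBank 41/49 = 83.7%, Coastal S&L 68/74 = 91.9% → Coastal S&L
LTV over 85%: FirstBank 599/2430 = 24.7%, Coastal S&L 755/2348 = 32.2% → Coastal S&L
Overall: FirstBank 640/2479 = 25.8%, Coastal S&L 823/2422 = 34.0% → Coastal S&L

Coastal S&L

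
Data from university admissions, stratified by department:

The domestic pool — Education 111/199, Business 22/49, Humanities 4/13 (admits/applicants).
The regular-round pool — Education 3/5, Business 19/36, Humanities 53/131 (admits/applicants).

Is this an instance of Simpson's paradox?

Education: the domestic pool 111/199 = 55.8%, the regular-round pool 3/5 = 60.0% → the regular-round pool
Business: the domestic pool 22/49 = 44.9%, the regular-round pool 19/36 = 52.8% → the regular-round pool
Humanities: the domestic pool 4/13 = 30.8%, the regular-round pool 53/131 = 40.5% → the regular-round pool
Overall: the domestic pool 137/261 = 52.5%, the regular-round pool 75/172 = 43.6% → the domestic pool
The regular-round pool wins each department group but the domestic pool wins overall — the comparison reverses. The regular-round pool's applicants skew toward Humanities, which has a lower base rate.

Yes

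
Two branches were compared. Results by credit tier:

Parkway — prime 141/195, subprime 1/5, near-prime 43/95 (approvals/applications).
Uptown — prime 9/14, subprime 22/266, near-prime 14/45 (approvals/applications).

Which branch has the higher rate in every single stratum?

Parkway

Prime: Parkway 141/195 = 72.3%, Uptown 9/14 = 64.3% → Parkway
Subprime: Parkway 1/5 = 20.0%, Uptown 22/266 = 8.3% → Parkway
Near-prime: Parkway 43/95 = 45.3%, Uptown 14/45 = 31.1% → Parkway
Parkway has the higher rate in all 3 groups.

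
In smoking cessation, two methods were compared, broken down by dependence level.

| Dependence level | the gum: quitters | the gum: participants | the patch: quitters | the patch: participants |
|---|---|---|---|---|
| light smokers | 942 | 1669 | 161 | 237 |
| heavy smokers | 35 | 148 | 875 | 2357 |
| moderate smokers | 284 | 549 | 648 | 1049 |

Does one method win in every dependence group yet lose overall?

Light smokers: the gum 942/1669 = 56.4%, the patch 161/237 = 67.9% → the patch
Heavy smokers: the gum 35/148 = 23.6%, the patch 875/2357 = 37.1% → the patch
Moderate smokers: the gum 284/549 = 51.7%, the patch 648/1049 = 61.8% → the patch
Overall: the gum 1261/2366 = 53.3%, the patch 1684/3643 = 46.2% → the gum
The patch wins each dependence group but the gum wins overall — the comparison reverses. The patch's participants skew toward heavy smokers, which has a lower base rate.

Yes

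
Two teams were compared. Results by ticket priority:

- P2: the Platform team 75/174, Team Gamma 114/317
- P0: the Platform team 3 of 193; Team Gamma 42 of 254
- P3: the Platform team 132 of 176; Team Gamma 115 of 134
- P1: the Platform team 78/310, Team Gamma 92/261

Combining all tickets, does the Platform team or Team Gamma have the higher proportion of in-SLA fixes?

Team Gamma

P2: the Platform team 75/174 = 43.1%, Team Gamma 114/317 = 36.0% → the Platform team
P0: the Platform team 3/193 = 1.6%, Team Gamma 42/254 = 16.5% → Team Gamma
P3: the Platform team 132/176 = 75.0%, Team Gamma 115/134 = 85.8% → Team Gamma
P1: the Platform team 78/310 = 25.2%, Team Gamma 92/261 = 35.2% → Team Gamma
Overall: the Platform team 288/853 = 33.8%, Team Gamma 363/966 = 37.6% → Team Gamma
(Neither sweeps every ticket group, but Team Gamma has the higher pooled rate.)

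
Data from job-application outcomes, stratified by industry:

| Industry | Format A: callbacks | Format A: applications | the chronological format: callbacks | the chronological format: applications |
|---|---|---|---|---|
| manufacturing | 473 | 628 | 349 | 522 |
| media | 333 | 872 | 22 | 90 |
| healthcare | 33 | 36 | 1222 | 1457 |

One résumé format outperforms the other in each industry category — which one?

Manufacturing: Format A 473/628 = 75.3%, the chronological format 349/522 = 66.9% → Format A
Media: Format A 333/872 = 38.2%, the chronological format 22/90 = 24.4% → Format A
Healthcare: Format A 33/36 = 91.7%, the chronological format 1222/1457 = 83.9% → Format A
Format A has the higher rate in all 3 groups.

Format A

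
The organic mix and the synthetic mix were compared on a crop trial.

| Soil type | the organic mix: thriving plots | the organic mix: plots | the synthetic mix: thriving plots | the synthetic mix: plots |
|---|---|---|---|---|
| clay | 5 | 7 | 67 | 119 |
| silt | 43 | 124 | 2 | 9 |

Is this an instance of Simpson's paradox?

Yes

Clay: the organic mix 5/7 = 71.4%, the synthetic mix 67/119 = 56.3% → the organic mix
Silt: the organic mix 43/124 = 34.7%, the synthetic mix 2/9 = 22.2% → the organic mix
Overall: the organic mix 48/131 = 36.6%, the synthetic mix 69/128 = 53.9% → the synthetic mix
The organic mix wins each soil group but the synthetic mix wins overall — the comparison reverses. The organic mix's plots skew toward silt, which has a lower base rate.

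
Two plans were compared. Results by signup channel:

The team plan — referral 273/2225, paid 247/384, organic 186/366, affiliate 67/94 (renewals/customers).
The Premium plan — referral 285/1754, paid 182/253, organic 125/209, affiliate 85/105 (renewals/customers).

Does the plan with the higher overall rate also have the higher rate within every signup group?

Referral: the team plan 273/2225 = 12.3%, the Premium plan 285/1754 = 16.2% → the Premium plan
Paid: the team plan 247/384 = 64.3%, the Premium plan 182/253 = 71.9% → the Premium plan
Organic: the team plan 186/366 = 50.8%, the Premium plan 125/209 = 59.8% → the Premium plan
Affiliate: the team plan 67/94 = 71.3%, the Premium plan 85/105 = 81.0% → the Premium plan
Overall: the team plan 773/3069 = 25.2%, the Premium plan 677/2321 = 29.2% → the Premium plan
The Premium plan wins overall and in every signup group — no reversal.

Yes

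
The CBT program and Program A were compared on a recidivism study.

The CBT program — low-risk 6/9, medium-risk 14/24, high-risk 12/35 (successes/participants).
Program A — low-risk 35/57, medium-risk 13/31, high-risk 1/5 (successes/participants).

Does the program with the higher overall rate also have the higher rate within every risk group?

No

Low-risk: the CBT program 6/9 = 66.7%, Program A 35/57 = 61.4% → the CBT program
Medium-risk: the CBT program 14/24 = 58.3%, Program A 13/31 = 41.9% → the CBT program
High-risk: the CBT program 12/35 = 34.3%, Program A 1/5 = 20.0% → the CBT program
Overall: the CBT program 32/68 = 47.1%, Program A 49/93 = 52.7% → Program A
The CBT program wins each risk group but Program A wins overall — the comparison reverses. The CBT program's participants skew toward high-risk, which has a lower base rate.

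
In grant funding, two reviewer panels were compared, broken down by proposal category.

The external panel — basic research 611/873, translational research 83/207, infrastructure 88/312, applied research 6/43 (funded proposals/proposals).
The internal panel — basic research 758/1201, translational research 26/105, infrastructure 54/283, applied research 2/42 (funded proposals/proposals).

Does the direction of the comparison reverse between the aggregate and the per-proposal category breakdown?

Basic research: the external panel 611/873 = 70.0%, the internal panel 758/1201 = 63.1% → the external panel
Translational research: the external panel 83/207 = 40.1%, the internal panel 26/105 = 24.8% → the external panel
Infrastructure: the external panel 88/312 = 28.2%, the internal panel 54/283 = 19.1% → the external panel
Applied research: the external panel 6/43 = 14.0%, the internal panel 2/42 = 4.8% → the external panel
Overall: the external panel 788/1435 = 54.9%, the internal panel 840/1631 = 51.5% → the external panel
The external panel wins overall and in every proposal group — no reversal.

No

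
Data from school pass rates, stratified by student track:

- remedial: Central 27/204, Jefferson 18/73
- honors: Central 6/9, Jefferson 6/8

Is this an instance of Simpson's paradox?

Remedial: Central 27/204 = 13.2%, Jefferson 18/73 = 24.7% → Jefferson
Honors: Central 6/9 = 66.7%, Jefferson 6/8 = 75.0% → Jefferson
Overall: Central 33/213 = 15.5%, Jefferson 24/81 = 29.6% → Jefferson
Jefferson wins overall and in every student group — no reversal.

No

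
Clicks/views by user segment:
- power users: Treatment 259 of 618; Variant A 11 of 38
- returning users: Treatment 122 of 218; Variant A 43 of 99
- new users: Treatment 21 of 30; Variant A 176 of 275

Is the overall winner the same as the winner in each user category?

No

Power users: Treatment 259/618 = 41.9%, Variant A 11/38 = 28.9% → Treatment
Returning users: Treatment 122/218 = 56.0%, Variant A 43/99 = 43.4% → Treatment
New users: Treatment 21/30 = 70.0%, Variant A 176/275 = 64.0% → Treatment
Overall: Treatment 402/866 = 46.4%, Variant A 230/412 = 55.8% → Variant A
Treatment wins each user group but Variant A wins overall — the comparison reverses. Treatment's views skew toward power users, which has a lower base rate.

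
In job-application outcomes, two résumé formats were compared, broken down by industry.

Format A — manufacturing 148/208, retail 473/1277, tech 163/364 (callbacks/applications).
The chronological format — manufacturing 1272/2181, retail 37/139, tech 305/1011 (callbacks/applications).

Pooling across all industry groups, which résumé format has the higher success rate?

the chronological format

Manufacturing: Format A 148/208 = 71.2%, the chronological format 1272/2181 = 58.3% → Format A
Retail: Format A 473/1277 = 37.0%, the chronological format 37/139 = 26.6% → Format A
Tech: Format A 163/364 = 44.8%, the chronological format 305/1011 = 30.2% → Format A
Overall: Format A 784/1849 = 42.4%, the chronological format 1614/3331 = 48.5% → the chronological format
(Format A wins every industry group but the chronological format wins overall — Format A's applications skew toward the low-rate retail group.)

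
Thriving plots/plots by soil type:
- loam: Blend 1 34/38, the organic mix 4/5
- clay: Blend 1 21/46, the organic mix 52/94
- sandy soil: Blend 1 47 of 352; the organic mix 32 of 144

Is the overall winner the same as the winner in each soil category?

No

Loam: Blend 1 34/38 = 89.5%, the organic mix 4/5 = 80.0% → Blend 1
Clay: Blend 1 21/46 = 45.7%, the organic mix 52/94 = 55.3% → the organic mix
Sandy soil: Blend 1 47/352 = 13.4%, the organic mix 32/144 = 22.2% → the organic mix
Overall: Blend 1 102/436 = 23.4%, the organic mix 88/243 = 36.2% → the organic mix
Neither sweeps: Blend 1 wins 1 of 3 groups, the organic mix wins 2. The organic mix wins overall but not every group — no Simpson reversal.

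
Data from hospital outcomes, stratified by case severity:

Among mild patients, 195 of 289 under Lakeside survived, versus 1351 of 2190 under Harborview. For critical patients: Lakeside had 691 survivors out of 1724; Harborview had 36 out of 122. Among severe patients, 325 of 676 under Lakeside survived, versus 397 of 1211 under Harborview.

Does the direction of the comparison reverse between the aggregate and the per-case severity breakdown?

Mild: Lakeside 195/289 = 67.5%, Harborview 1351/2190 = 61.7% → Lakeside
Critical: Lakeside 691/1724 = 40.1%, Harborview 36/122 = 29.5% → Lakeside
Severe: Lakeside 325/676 = 48.1%, Harborview 397/1211 = 32.8% → Lakeside
Overall: Lakeside 1211/2689 = 45.0%, Harborview 1784/3523 = 50.6% → Harborview
Lakeside wins each case group but Harborview wins overall — the comparison reverses. Lakeside's patients skew toward critical, which has a lower base rate.

Yes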